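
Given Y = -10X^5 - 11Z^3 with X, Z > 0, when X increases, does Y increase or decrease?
Y decreases

Taking the partial derivative:
∂Y/∂X = -50X^4

∂Y/∂X = -50X^4 < 0 (assuming positive values)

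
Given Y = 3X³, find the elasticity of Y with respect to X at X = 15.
Elasticity = 3

Elasticity = (dY/dX) · (X/Y)

dY/dX = 9·X²
At X = 15: dY/dX = 2025, Y = 10125

Elasticity = 2025 · (15 / 10125) = 3

Interpretation: for a small percentage change in X, the percentage change in Y is approximately 3.00 times as large.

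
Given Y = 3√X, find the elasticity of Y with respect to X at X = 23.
Elasticity = 1/2

Elasticity = (dY/dX) · (X/Y)

dY/dX = 3/(2·√X)
At X = 23: dY/dX = 3·√23/46, Y = 3·√23

Elasticity = (3·√23/46) · (23 / (3·√23)) = 1/2

Interpretation: for a small percentage change in X, the percentage change in Y is approximately 0.50 times as large.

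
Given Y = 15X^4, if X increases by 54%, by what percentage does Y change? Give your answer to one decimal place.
462.4%

For Y = 15X^4:
If X → X(1 + 0.54)
Then Y → Y · (1 + 0.54)^4
     ≈ Y · 5.6245

Percentage change = ((1 + 0.54)^4 − 1) × 100% ≈ 462.4%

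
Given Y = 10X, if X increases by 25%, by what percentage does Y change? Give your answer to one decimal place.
25.0%

For Y = 10X:
If X → X(1 + 0.25)
Then Y → Y · (1 + 0.25)^1
     = Y · 1.2500

Percentage change = ((1 + 0.25)^1 − 1) × 100% = 25.0%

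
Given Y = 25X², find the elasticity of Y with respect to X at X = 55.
Elasticity = 2

Elasticity = (dY/dX) · (X/Y)

dY/dX = 50·X
At X = 55: dY/dX = 2750, Y = 75625

Elasticity = 2750 · (55 / 75625) = 2

Interpretation: for a small percentage change in X, the percentage change in Y is approximately 2.00 times as large.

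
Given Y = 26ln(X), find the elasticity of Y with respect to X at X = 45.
Elasticity = 1/ln(45) ≈ 0.2627

Elasticity = (dY/dX) · (X/Y)

dY/dX = 26/X
At X = 45: dY/dX = 26/45, Y = 26·ln(45)

Elasticity = (26/45) · (45 / (26·ln(45))) = 1/ln(45) ≈ 0.2627

Interpretation: for a small percentage change in X, the percentage change in Y is approximately 0.26 times as large.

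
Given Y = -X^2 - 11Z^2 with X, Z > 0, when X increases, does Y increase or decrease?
Y decreases

Taking the partial derivative:
∂Y/∂X = -2X

∂Y/∂X = -2X < 0 (assuming positive values)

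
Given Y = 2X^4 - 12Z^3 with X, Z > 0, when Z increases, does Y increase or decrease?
Y decreases

Taking the partial derivative:
∂Y/∂Z = -36Z^2

∂Y/∂Z = -36Z^2 < 0 (assuming positive values)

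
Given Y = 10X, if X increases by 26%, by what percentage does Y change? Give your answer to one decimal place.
26.0%

For Y = 10X:
If X → X(1 + 0.26)
Then Y → Y · (1 + 0.26)^1
     = Y · 1.2600

Percentage change = ((1 + 0.26)^1 − 1) × 100% = 26.0%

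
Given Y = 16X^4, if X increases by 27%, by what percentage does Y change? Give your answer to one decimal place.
160.1%

For Y = 16X^4:
If X → X(1 + 0.27)
Then Y → Y · (1 + 0.27)^4
     ≈ Y · 2.6014

Percentage change = ((1 + 0.27)^4 − 1) × 100% ≈ 160.1%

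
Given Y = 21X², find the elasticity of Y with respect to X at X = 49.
Elasticity = 2

Elasticity = (dY/dX) · (X/Y)

dY/dX = 42·X
At X = 49: dY/dX = 2058, Y = 50421

Elasticity = 2058 · (49 / 50421) = 2

Interpretation: for a small percentage change in X, the percentage change in Y is approximately 2.00 times as large.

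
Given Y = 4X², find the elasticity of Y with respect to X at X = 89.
Elasticity = 2

Elasticity = (dY/dX) · (X/Y)

dY/dX = 8·X
At X = 89: dY/dX = 712, Y = 31684

Elasticity = 712 · (89 / 31684) = 2

Interpretation: for a small percentage change in X, the percentage change in Y is approximately 2.00 times as large.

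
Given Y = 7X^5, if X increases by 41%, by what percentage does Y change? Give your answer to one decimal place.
457.3%

For Y = 7X^5:
If X → X(1 + 0.41)
Then Y → Y · (1 + 0.41)^5
     ≈ Y · 5.5731

Percentage change = ((1 + 0.41)^5 − 1) × 100% ≈ 457.3%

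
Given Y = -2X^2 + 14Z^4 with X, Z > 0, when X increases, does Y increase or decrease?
Y decreases

Taking the partial derivative:
∂Y/∂X = -4X

∂Y/∂X = -4X < 0 (assuming positive values)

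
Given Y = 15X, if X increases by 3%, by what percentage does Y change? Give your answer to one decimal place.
3.0%

For Y = 15X:
If X → X(1 + 0.03)
Then Y → Y · (1 + 0.03)^1
     = Y · 1.0300

Percentage change = ((1 + 0.03)^1 − 1) × 100% = 3.0%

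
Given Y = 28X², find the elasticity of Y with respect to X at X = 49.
Elasticity = 2

Elasticity = (dY/dX) · (X/Y)

dY/dX = 56·X
At X = 49: dY/dX = 2744, Y = 67228

Elasticity = 2744 · (49 / 67228) = 2

Interpretation: for a small percentage change in X, the percentage change in Y is approximately 2.00 times as large.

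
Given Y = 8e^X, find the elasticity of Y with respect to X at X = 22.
Elasticity = 22

Elasticity = (dY/dX) · (X/Y)

dY/dX = 8·e^X
At X = 22: dY/dX = 8·e^22, Y = 8·e^22

Elasticity = (8·e^22) · (22 / (8·e^22)) = 22

Interpretation: for a small percentage change in X, the percentage change in Y is approximately 22.00 times as large.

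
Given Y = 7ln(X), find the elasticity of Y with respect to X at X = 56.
Elasticity = 1/ln(56) ≈ 0.2484

Elasticity = (dY/dX) · (X/Y)

dY/dX = 7/X
At X = 56: dY/dX = 1/8, Y = 7·ln(56)

Elasticity = (1/8) · (56 / (7·ln(56))) = 1/ln(56) ≈ 0.2484

Interpretation: for a small percentage change in X, the percentage change in Y is approximately 0.25 times as large.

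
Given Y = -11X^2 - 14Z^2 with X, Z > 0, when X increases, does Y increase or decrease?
Y decreases

Taking the partial derivative:
∂Y/∂X = -22X

∂Y/∂X = -22X < 0 (assuming positive values)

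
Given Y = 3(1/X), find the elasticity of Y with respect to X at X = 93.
Elasticity = -1

Elasticity = (dY/dX) · (X/Y)

dY/dX = -3/X²
At X = 93: dY/dX = -1/2883, Y = 1/31

Elasticity = (-1/2883) · (93 / (1/31)) = -1

Interpretation: for a small percentage change in X, the percentage change in Y is approximately -1.00 times as large.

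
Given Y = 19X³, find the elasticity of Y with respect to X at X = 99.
Elasticity = 3

Elasticity = (dY/dX) · (X/Y)

dY/dX = 57·X²
At X = 99: dY/dX = 558657, Y = 18435681

Elasticity = 558657 · (99 / 18435681) = 3

Interpretation: for a small percentage change in X, the percentage change in Y is approximately 3.00 times as large.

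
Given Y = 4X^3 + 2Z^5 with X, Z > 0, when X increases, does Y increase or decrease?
Y increases

Taking the partial derivative:
∂Y/∂X = 12X^2

∂Y/∂X = 12X^2 > 0 (assuming positive values)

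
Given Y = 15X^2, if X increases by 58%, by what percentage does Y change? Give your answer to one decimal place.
149.6%

For Y = 15X^2:
If X → X(1 + 0.58)
Then Y → Y · (1 + 0.58)^2
     = Y · 2.4964

Percentage change = ((1 + 0.58)^2 − 1) × 100% ≈ 149.6%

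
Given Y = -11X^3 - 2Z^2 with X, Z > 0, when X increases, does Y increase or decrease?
Y decreases

Taking the partial derivative:
∂Y/∂X = -33X^2

∂Y/∂X = -33X^2 < 0 (assuming positive values)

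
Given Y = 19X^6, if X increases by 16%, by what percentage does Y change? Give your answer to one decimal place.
143.6%

For Y = 19X^6:
If X → X(1 + 0.16)
Then Y → Y · (1 + 0.16)^6
     ≈ Y · 2.4364

Percentage change = ((1 + 0.16)^6 − 1) × 100% ≈ 143.6%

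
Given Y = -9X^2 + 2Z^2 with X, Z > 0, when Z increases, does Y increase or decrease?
Y increases

Taking the partial derivative:
∂Y/∂Z = 4Z

∂Y/∂Z = 4Z > 0 (assuming positive values)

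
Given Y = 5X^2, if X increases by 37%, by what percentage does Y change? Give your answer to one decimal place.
87.7%

For Y = 5X^2:
If X → X(1 + 0.37)
Then Y → Y · (1 + 0.37)^2
     = Y · 1.8769

Percentage change = ((1 + 0.37)^2 − 1) × 100% ≈ 87.7%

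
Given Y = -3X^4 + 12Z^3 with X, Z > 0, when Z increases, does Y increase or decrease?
Y increases

Taking the partial derivative:
∂Y/∂Z = 36Z^2

∂Y/∂Z = 36Z^2 > 0 (assuming positive values)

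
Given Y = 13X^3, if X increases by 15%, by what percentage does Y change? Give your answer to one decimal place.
52.1%

For Y = 13X^3:
If X → X(1 + 0.15)
Then Y → Y · (1 + 0.15)^3
     ≈ Y · 1.5209

Percentage change = ((1 + 0.15)^3 − 1) × 100% ≈ 52.1%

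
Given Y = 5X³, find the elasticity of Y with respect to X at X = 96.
Elasticity = 3

Elasticity = (dY/dX) · (X/Y)

dY/dX = 15·X²
At X = 96: dY/dX = 138240, Y = 4423680

Elasticity = 138240 · (96 / 4423680) = 3

Interpretation: for a small percentage change in X, the percentage change in Y is approximately 3.00 times as large.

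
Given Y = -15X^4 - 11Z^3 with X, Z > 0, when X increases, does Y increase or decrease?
Y decreases

Taking the partial derivative:
∂Y/∂X = -60X^3

∂Y/∂X = -60X^3 < 0 (assuming positive values)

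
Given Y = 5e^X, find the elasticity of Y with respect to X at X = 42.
Elasticity = 42

Elasticity = (dY/dX) · (X/Y)

dY/dX = 5·e^X
At X = 42: dY/dX = 5·e^42, Y = 5·e^42

Elasticity = (5·e^42) · (42 / (5·e^42)) = 42

Interpretation: for a small percentage change in X, the percentage change in Y is approximately 42.00 times as large.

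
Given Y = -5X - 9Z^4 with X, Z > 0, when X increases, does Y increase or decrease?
Y decreases

Taking the partial derivative:
∂Y/∂X = -5

∂Y/∂X = -5 < 0 (assuming positive values)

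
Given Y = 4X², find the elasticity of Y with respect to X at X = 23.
Elasticity = 2

Elasticity = (dY/dX) · (X/Y)

dY/dX = 8·X
At X = 23: dY/dX = 184, Y = 2116

Elasticity = 184 · (23 / 2116) = 2

Interpretation: for a small percentage change in X, the percentage change in Y is approximately 2.00 times as large.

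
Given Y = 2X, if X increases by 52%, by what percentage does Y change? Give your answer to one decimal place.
52.0%

For Y = 2X:
If X → X(1 + 0.52)
Then Y → Y · (1 + 0.52)^1
     = Y · 1.5200

Percentage change = ((1 + 0.52)^1 − 1) × 100% = 52.0%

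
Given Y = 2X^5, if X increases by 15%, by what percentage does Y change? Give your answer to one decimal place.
101.1%

For Y = 2X^5:
If X → X(1 + 0.15)
Then Y → Y · (1 + 0.15)^5
     ≈ Y · 2.0114

Percentage change = ((1 + 0.15)^5 − 1) × 100% ≈ 101.1%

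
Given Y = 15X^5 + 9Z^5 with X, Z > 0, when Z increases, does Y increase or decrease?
Y increases

Taking the partial derivative:
∂Y/∂Z = 45Z^4

∂Y/∂Z = 45Z^4 > 0 (assuming positive values)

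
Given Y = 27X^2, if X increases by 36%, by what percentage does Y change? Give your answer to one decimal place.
85.0%

For Y = 27X^2:
If X → X(1 + 0.36)
Then Y → Y · (1 + 0.36)^2
     = Y · 1.8496

Percentage change = ((1 + 0.36)^2 − 1) × 100% ≈ 85.0%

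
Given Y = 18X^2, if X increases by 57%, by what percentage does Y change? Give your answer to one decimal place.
146.5%

For Y = 18X^2:
If X → X(1 + 0.57)
Then Y → Y · (1 + 0.57)^2
     = Y · 2.4649

Percentage change = ((1 + 0.57)^2 − 1) × 100% ≈ 146.5%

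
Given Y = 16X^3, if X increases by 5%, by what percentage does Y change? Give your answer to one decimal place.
15.8%

For Y = 16X^3:
If X → X(1 + 0.05)
Then Y → Y · (1 + 0.05)^3
     ≈ Y · 1.1576

Percentage change = ((1 + 0.05)^3 − 1) × 100% ≈ 15.8%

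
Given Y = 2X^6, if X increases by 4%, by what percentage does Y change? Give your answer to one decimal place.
26.5%

For Y = 2X^6:
If X → X(1 + 0.04)
Then Y → Y · (1 + 0.04)^6
     ≈ Y · 1.2653

Percentage change = ((1 + 0.04)^6 − 1) × 100% ≈ 26.5%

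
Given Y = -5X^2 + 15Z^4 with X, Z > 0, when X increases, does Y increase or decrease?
Y decreases

Taking the partial derivative:
∂Y/∂X = -10X

∂Y/∂X = -10X < 0 (assuming positive values)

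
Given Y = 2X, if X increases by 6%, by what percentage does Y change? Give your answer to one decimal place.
6.0%

For Y = 2X:
If X → X(1 + 0.06)
Then Y → Y · (1 + 0.06)^1
     = Y · 1.0600

Percentage change = ((1 + 0.06)^1 − 1) × 100% = 6.0%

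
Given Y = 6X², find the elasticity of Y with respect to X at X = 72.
Elasticity = 2

Elasticity = (dY/dX) · (X/Y)

dY/dX = 12·X
At X = 72: dY/dX = 864, Y = 31104

Elasticity = 864 · (72 / 31104) = 2

Interpretation: for a small percentage change in X, the percentage change in Y is approximately 2.00 times as large.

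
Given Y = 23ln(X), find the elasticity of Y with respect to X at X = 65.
Elasticity = 1/ln(65) ≈ 0.2396

Elasticity = (dY/dX) · (X/Y)

dY/dX = 23/X
At X = 65: dY/dX = 23/65, Y = 23·ln(65)

Elasticity = (23/65) · (65 / (23·ln(65))) = 1/ln(65) ≈ 0.2396

Interpretation: for a small percentage change in X, the percentage change in Y is approximately 0.24 times as large.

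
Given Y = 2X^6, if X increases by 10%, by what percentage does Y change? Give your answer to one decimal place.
77.2%

For Y = 2X^6:
If X → X(1 + 0.1)
Then Y → Y · (1 + 0.1)^6
     ≈ Y · 1.7716

Percentage change = ((1 + 0.1)^6 − 1) × 100% ≈ 77.2%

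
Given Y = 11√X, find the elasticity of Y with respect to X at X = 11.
Elasticity = 1/2

Elasticity = (dY/dX) · (X/Y)

dY/dX = 11/(2·√X)
At X = 11: dY/dX = √11/2, Y = 11·√11

Elasticity = (√11/2) · (11 / (11·√11)) = 1/2

Interpretation: for a small percentage change in X, the percentage change in Y is approximately 0.50 times as large.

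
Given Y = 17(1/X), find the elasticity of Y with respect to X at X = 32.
Elasticity = -1

Elasticity = (dY/dX) · (X/Y)

dY/dX = -17/X²
At X = 32: dY/dX = -17/1024, Y = 17/32

Elasticity = (-17/1024) · (32 / (17/32)) = -1

Interpretation: for a small percentage change in X, the percentage change in Y is approximately -1.00 times as large.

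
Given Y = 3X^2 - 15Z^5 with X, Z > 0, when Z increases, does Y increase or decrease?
Y decreases

Taking the partial derivative:
∂Y/∂Z = -75Z^4

∂Y/∂Z = -75Z^4 < 0 (assuming positive values)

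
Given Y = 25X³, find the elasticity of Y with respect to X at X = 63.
Elasticity = 3

Elasticity = (dY/dX) · (X/Y)

dY/dX = 75·X²
At X = 63: dY/dX = 297675, Y = 6251175

Elasticity = 297675 · (63 / 6251175) = 3

Interpretation: for a small percentage change in X, the percentage change in Y is approximately 3.00 times as large.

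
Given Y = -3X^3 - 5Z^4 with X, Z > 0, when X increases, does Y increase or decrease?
Y decreases

Taking the partial derivative:
∂Y/∂X = -9X^2

∂Y/∂X = -9X^2 < 0 (assuming positive values)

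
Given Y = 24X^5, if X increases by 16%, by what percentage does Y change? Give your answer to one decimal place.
110.0%

For Y = 24X^5:
If X → X(1 + 0.16)
Then Y → Y · (1 + 0.16)^5
     ≈ Y · 2.1003

Percentage change = ((1 + 0.16)^5 − 1) × 100% ≈ 110.0%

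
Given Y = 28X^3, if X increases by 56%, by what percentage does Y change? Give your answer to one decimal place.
279.6%

For Y = 28X^3:
If X → X(1 + 0.56)
Then Y → Y · (1 + 0.56)^3
     ≈ Y · 3.7964

Percentage change = ((1 + 0.56)^3 − 1) × 100% ≈ 279.6%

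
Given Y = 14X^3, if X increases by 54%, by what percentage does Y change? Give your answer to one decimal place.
265.2%

For Y = 14X^3:
If X → X(1 + 0.54)
Then Y → Y · (1 + 0.54)^3
     ≈ Y · 3.6523

Percentage change = ((1 + 0.54)^3 − 1) × 100% ≈ 265.2%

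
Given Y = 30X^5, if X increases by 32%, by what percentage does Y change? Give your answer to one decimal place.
300.7%

For Y = 30X^5:
If X → X(1 + 0.32)
Then Y → Y · (1 + 0.32)^5
     ≈ Y · 4.0075

Percentage change = ((1 + 0.32)^5 − 1) × 100% ≈ 300.7%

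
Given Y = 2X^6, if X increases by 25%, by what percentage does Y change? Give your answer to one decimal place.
281.5%

For Y = 2X^6:
If X → X(1 + 0.25)
Then Y → Y · (1 + 0.25)^6
     ≈ Y · 3.8147

Percentage change = ((1 + 0.25)^6 − 1) × 100% ≈ 281.5%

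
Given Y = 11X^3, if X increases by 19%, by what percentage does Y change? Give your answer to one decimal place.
68.5%

For Y = 11X^3:
If X → X(1 + 0.19)
Then Y → Y · (1 + 0.19)^3
     ≈ Y · 1.6852

Percentage change = ((1 + 0.19)^3 − 1) × 100% ≈ 68.5%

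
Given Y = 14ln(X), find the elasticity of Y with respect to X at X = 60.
Elasticity = 1/ln(60) ≈ 0.2442

Elasticity = (dY/dX) · (X/Y)

dY/dX = 14/X
At X = 60: dY/dX = 7/30, Y = 14·ln(60)

Elasticity = (7/30) · (60 / (14·ln(60))) = 1/ln(60) ≈ 0.2442

Interpretation: for a small percentage change in X, the percentage change in Y is approximately 0.24 times as large.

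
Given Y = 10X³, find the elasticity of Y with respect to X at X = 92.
Elasticity = 3

Elasticity = (dY/dX) · (X/Y)

dY/dX = 30·X²
At X = 92: dY/dX = 253920, Y = 7786880

Elasticity = 253920 · (92 / 7786880) = 3

Interpretation: for a small percentage change in X, the percentage change in Y is approximately 3.00 times as large.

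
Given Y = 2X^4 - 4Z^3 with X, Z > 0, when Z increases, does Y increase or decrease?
Y decreases

Taking the partial derivative:
∂Y/∂Z = -12Z^2

∂Y/∂Z = -12Z^2 < 0 (assuming positive values)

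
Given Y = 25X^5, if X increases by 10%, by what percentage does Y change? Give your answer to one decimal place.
61.1%

For Y = 25X^5:
If X → X(1 + 0.1)
Then Y → Y · (1 + 0.1)^5
     ≈ Y · 1.6105

Percentage change = ((1 + 0.1)^5 − 1) × 100% ≈ 61.1%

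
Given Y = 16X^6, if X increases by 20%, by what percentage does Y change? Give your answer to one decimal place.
198.6%

For Y = 16X^6:
If X → X(1 + 0.2)
Then Y → Y · (1 + 0.2)^6
     ≈ Y · 2.9860

Percentage change = ((1 + 0.2)^6 − 1) × 100% ≈ 198.6%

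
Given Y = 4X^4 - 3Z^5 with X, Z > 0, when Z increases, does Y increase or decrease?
Y decreases

Taking the partial derivative:
∂Y/∂Z = -15Z^4

∂Y/∂Z = -15Z^4 < 0 (assuming positive values)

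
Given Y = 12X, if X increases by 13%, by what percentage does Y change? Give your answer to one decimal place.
13.0%

For Y = 12X:
If X → X(1 + 0.13)
Then Y → Y · (1 + 0.13)^1
     = Y · 1.1300

Percentage change = ((1 + 0.13)^1 − 1) × 100% = 13.0%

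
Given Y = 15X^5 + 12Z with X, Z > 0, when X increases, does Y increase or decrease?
Y increases

Taking the partial derivative:
∂Y/∂X = 75X^4

∂Y/∂X = 75X^4 > 0 (assuming positive values)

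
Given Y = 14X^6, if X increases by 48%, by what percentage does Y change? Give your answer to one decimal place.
950.9%

For Y = 14X^6:
If X → X(1 + 0.48)
Then Y → Y · (1 + 0.48)^6
     ≈ Y · 10.5092

Percentage change = ((1 + 0.48)^6 − 1) × 100% ≈ 950.9%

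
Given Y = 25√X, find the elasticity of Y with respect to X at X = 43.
Elasticity = 1/2

Elasticity = (dY/dX) · (X/Y)

dY/dX = 25/(2·√X)
At X = 43: dY/dX = 25·√43/86, Y = 25·√43

Elasticity = (25·√43/86) · (43 / (25·√43)) = 1/2

Interpretation: for a small percentage change in X, the percentage change in Y is approximately 0.50 times as large.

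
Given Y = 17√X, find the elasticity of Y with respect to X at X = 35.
Elasticity = 1/2

Elasticity = (dY/dX) · (X/Y)

dY/dX = 17/(2·√X)
At X = 35: dY/dX = 17·√35/70, Y = 17·√35

Elasticity = (17·√35/70) · (35 / (17·√35)) = 1/2

Interpretation: for a small percentage change in X, the percentage change in Y is approximately 0.50 times as large.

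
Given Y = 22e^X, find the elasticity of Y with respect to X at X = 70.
Elasticity = 70

Elasticity = (dY/dX) · (X/Y)

dY/dX = 22·e^X
At X = 70: dY/dX = 22·e^70, Y = 22·e^70

Elasticity = (22·e^70) · (70 / (22·e^70)) = 70

Interpretation: for a small percentage change in X, the percentage change in Y is approximately 70.00 times as large.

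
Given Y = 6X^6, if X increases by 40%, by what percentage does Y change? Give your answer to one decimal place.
653.0%

For Y = 6X^6:
If X → X(1 + 0.4)
Then Y → Y · (1 + 0.4)^6
     ≈ Y · 7.5295

Percentage change = ((1 + 0.4)^6 − 1) × 100% ≈ 653.0%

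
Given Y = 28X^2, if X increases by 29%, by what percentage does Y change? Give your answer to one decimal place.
66.4%

For Y = 28X^2:
If X → X(1 + 0.29)
Then Y → Y · (1 + 0.29)^2
     = Y · 1.6641

Percentage change = ((1 + 0.29)^2 − 1) × 100% ≈ 66.4%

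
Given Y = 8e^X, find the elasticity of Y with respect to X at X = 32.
Elasticity = 32

Elasticity = (dY/dX) · (X/Y)

dY/dX = 8·e^X
At X = 32: dY/dX = 8·e^32, Y = 8·e^32

Elasticity = (8·e^32) · (32 / (8·e^32)) = 32

Interpretation: for a small percentage change in X, the percentage change in Y is approximately 32.00 times as large.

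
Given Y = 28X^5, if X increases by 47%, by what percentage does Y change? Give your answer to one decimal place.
586.4%

For Y = 28X^5:
If X → X(1 + 0.47)
Then Y → Y · (1 + 0.47)^5
     ≈ Y · 6.8641

Percentage change = ((1 + 0.47)^5 − 1) × 100% ≈ 586.4%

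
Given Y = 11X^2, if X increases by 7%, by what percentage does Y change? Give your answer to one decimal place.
14.5%

For Y = 11X^2:
If X → X(1 + 0.07)
Then Y → Y · (1 + 0.07)^2
     = Y · 1.1449

Percentage change = ((1 + 0.07)^2 − 1) × 100% ≈ 14.5%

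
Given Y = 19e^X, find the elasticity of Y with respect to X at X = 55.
Elasticity = 55

Elasticity = (dY/dX) · (X/Y)

dY/dX = 19·e^X
At X = 55: dY/dX = 19·e^55, Y = 19·e^55

Elasticity = (19·e^55) · (55 / (19·e^55)) = 55

Interpretation: for a small percentage change in X, the percentage change in Y is approximately 55.00 times as large.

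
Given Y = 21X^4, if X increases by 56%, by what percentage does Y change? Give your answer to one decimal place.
492.2%

For Y = 21X^4:
If X → X(1 + 0.56)
Then Y → Y · (1 + 0.56)^4
     ≈ Y · 5.9224

Percentage change = ((1 + 0.56)^4 − 1) × 100% ≈ 492.2%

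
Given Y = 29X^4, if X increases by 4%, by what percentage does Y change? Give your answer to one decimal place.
17.0%

For Y = 29X^4:
If X → X(1 + 0.04)
Then Y → Y · (1 + 0.04)^4
     ≈ Y · 1.1699

Percentage change = ((1 + 0.04)^4 − 1) × 100% ≈ 17.0%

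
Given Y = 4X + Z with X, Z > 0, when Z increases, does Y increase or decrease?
Y increases

Taking the partial derivative:
∂Y/∂Z = 1

∂Y/∂Z = 1 > 0 (assuming positive values)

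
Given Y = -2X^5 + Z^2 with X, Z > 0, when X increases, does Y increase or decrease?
Y decreases

Taking the partial derivative:
∂Y/∂X = -10X^4

∂Y/∂X = -10X^4 < 0 (assuming positive values)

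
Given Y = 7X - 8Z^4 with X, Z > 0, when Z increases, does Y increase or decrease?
Y decreases

Taking the partial derivative:
∂Y/∂Z = -32Z^3

∂Y/∂Z = -32Z^3 < 0 (assuming positive values)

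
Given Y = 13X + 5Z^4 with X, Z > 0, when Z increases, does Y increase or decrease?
Y increases

Taking the partial derivative:
∂Y/∂Z = 20Z^3

∂Y/∂Z = 20Z^3 > 0 (assuming positive values)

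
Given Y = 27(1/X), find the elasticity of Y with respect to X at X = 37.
Elasticity = -1

Elasticity = (dY/dX) · (X/Y)

dY/dX = -27/X²
At X = 37: dY/dX = -27/1369, Y = 27/37

Elasticity = (-27/1369) · (37 / (27/37)) = -1

Interpretation: for a small percentage change in X, the percentage change in Y is approximately -1.00 times as large.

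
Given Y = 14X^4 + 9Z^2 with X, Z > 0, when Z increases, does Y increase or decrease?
Y increases

Taking the partial derivative:
∂Y/∂Z = 18Z

∂Y/∂Z = 18Z > 0 (assuming positive values)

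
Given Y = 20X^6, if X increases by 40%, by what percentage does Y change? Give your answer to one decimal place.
653.0%

For Y = 20X^6:
If X → X(1 + 0.4)
Then Y → Y · (1 + 0.4)^6
     ≈ Y · 7.5295

Percentage change = ((1 + 0.4)^6 − 1) × 100% ≈ 653.0%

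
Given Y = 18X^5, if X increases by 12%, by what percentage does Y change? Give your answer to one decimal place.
76.2%

For Y = 18X^5:
If X → X(1 + 0.12)
Then Y → Y · (1 + 0.12)^5
     ≈ Y · 1.7623

Percentage change = ((1 + 0.12)^5 − 1) × 100% ≈ 76.2%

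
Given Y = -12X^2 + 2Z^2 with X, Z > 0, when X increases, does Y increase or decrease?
Y decreases

Taking the partial derivative:
∂Y/∂X = -24X

∂Y/∂X = -24X < 0 (assuming positive values)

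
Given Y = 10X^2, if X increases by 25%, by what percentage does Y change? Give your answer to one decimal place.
56.3%

For Y = 10X^2:
If X → X(1 + 0.25)
Then Y → Y · (1 + 0.25)^2
     = Y · 1.5625

Percentage change = ((1 + 0.25)^2 − 1) × 100% ≈ 56.3%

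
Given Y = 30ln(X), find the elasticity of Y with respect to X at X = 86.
Elasticity = 1/ln(86) ≈ 0.2245

Elasticity = (dY/dX) · (X/Y)

dY/dX = 30/X
At X = 86: dY/dX = 15/43, Y = 30·ln(86)

Elasticity = (15/43) · (86 / (30·ln(86))) = 1/ln(86) ≈ 0.2245

Interpretation: for a small percentage change in X, the percentage change in Y is approximately 0.22 times as large.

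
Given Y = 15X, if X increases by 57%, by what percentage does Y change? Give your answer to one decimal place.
57.0%

For Y = 15X:
If X → X(1 + 0.57)
Then Y → Y · (1 + 0.57)^1
     = Y · 1.5700

Percentage change = ((1 + 0.57)^1 − 1) × 100% = 57.0%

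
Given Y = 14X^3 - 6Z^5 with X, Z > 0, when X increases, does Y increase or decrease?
Y increases

Taking the partial derivative:
∂Y/∂X = 42X^2

∂Y/∂X = 42X^2 > 0 (assuming positive values)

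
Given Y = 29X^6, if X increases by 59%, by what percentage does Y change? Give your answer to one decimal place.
1515.8%

For Y = 29X^6:
If X → X(1 + 0.59)
Then Y → Y · (1 + 0.59)^6
     ≈ Y · 16.1578

Percentage change = ((1 + 0.59)^6 − 1) × 100% ≈ 1515.8%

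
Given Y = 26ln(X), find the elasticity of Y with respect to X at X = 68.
Elasticity = 1/ln(68) ≈ 0.2370

Elasticity = (dY/dX) · (X/Y)

dY/dX = 26/X
At X = 68: dY/dX = 13/34, Y = 26·ln(68)

Elasticity = (13/34) · (68 / (26·ln(68))) = 1/ln(68) ≈ 0.2370

Interpretation: for a small percentage change in X, the percentage change in Y is approximately 0.24 times as large.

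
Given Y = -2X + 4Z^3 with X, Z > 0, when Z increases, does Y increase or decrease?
Y increases

Taking the partial derivative:
∂Y/∂Z = 12Z^2

∂Y/∂Z = 12Z^2 > 0 (assuming positive values)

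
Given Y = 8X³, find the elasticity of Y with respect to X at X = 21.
Elasticity = 3

Elasticity = (dY/dX) · (X/Y)

dY/dX = 24·X²
At X = 21: dY/dX = 10584, Y = 74088

Elasticity = 10584 · (21 / 74088) = 3

Interpretation: for a small percentage change in X, the percentage change in Y is approximately 3.00 times as large.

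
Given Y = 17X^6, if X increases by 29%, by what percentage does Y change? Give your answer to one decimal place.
360.8%

For Y = 17X^6:
If X → X(1 + 0.29)
Then Y → Y · (1 + 0.29)^6
     ≈ Y · 4.6083

Percentage change = ((1 + 0.29)^6 − 1) × 100% ≈ 360.8%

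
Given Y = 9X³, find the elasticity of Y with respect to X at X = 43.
Elasticity = 3

Elasticity = (dY/dX) · (X/Y)

dY/dX = 27·X²
At X = 43: dY/dX = 49923, Y = 715563

Elasticity = 49923 · (43 / 715563) = 3

Interpretation: for a small percentage change in X, the percentage change in Y is approximately 3.00 times as large.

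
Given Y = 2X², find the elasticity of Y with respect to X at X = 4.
Elasticity = 2

Elasticity = (dY/dX) · (X/Y)

dY/dX = 4·X
At X = 4: dY/dX = 16, Y = 32

Elasticity = 16 · (4 / 32) = 2

Interpretation: for a small percentage change in X, the percentage change in Y is approximately 2.00 times as large.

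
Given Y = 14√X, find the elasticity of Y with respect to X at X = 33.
Elasticity = 1/2

Elasticity = (dY/dX) · (X/Y)

dY/dX = 7/√X
At X = 33: dY/dX = 7·√33/33, Y = 14·√33

Elasticity = (7·√33/33) · (33 / (14·√33)) = 1/2

Interpretation: for a small percentage change in X, the percentage change in Y is approximately 0.50 times as large.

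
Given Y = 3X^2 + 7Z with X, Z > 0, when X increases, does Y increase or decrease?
Y increases

Taking the partial derivative:
∂Y/∂X = 6X

∂Y/∂X = 6X > 0 (assuming positive values)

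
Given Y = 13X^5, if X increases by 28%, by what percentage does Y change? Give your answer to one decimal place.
243.6%

For Y = 13X^5:
If X → X(1 + 0.28)
Then Y → Y · (1 + 0.28)^5
     ≈ Y · 3.4360

Percentage change = ((1 + 0.28)^5 − 1) × 100% ≈ 243.6%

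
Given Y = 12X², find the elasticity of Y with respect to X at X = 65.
Elasticity = 2

Elasticity = (dY/dX) · (X/Y)

dY/dX = 24·X
At X = 65: dY/dX = 1560, Y = 50700

Elasticity = 1560 · (65 / 50700) = 2

Interpretation: for a small percentage change in X, the percentage change in Y is approximately 2.00 times as large.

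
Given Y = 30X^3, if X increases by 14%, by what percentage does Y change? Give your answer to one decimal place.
48.2%

For Y = 30X^3:
If X → X(1 + 0.14)
Then Y → Y · (1 + 0.14)^3
     ≈ Y · 1.4815

Percentage change = ((1 + 0.14)^3 − 1) × 100% ≈ 48.2%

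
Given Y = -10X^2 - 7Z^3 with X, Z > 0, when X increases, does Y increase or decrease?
Y decreases

Taking the partial derivative:
∂Y/∂X = -20X

∂Y/∂X = -20X < 0 (assuming positive values)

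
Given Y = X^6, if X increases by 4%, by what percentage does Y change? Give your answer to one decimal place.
26.5%

For Y = X^6:
If X → X(1 + 0.04)
Then Y → Y · (1 + 0.04)^6
     ≈ Y · 1.2653

Percentage change = ((1 + 0.04)^6 − 1) × 100% ≈ 26.5%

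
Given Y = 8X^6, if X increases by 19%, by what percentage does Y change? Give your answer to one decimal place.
184.0%

For Y = 8X^6:
If X → X(1 + 0.19)
Then Y → Y · (1 + 0.19)^6
     ≈ Y · 2.8398

Percentage change = ((1 + 0.19)^6 − 1) × 100% ≈ 184.0%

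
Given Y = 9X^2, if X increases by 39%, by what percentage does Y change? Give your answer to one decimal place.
93.2%

For Y = 9X^2:
If X → X(1 + 0.39)
Then Y → Y · (1 + 0.39)^2
     = Y · 1.9321

Percentage change = ((1 + 0.39)^2 − 1) × 100% ≈ 93.2%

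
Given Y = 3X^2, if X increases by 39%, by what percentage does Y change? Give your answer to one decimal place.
93.2%

For Y = 3X^2:
If X → X(1 + 0.39)
Then Y → Y · (1 + 0.39)^2
     = Y · 1.9321

Percentage change = ((1 + 0.39)^2 − 1) × 100% ≈ 93.2%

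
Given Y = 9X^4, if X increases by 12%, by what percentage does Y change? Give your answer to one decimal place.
57.4%

For Y = 9X^4:
If X → X(1 + 0.12)
Then Y → Y · (1 + 0.12)^4
     ≈ Y · 1.5735

Percentage change = ((1 + 0.12)^4 − 1) × 100% ≈ 57.4%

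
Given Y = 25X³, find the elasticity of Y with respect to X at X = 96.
Elasticity = 3

Elasticity = (dY/dX) · (X/Y)

dY/dX = 75·X²
At X = 96: dY/dX = 691200, Y = 22118400

Elasticity = 691200 · (96 / 22118400) = 3

Interpretation: for a small percentage change in X, the percentage change in Y is approximately 3.00 times as large.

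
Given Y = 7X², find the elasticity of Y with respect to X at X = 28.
Elasticity = 2

Elasticity = (dY/dX) · (X/Y)

dY/dX = 14·X
At X = 28: dY/dX = 392, Y = 5488

Elasticity = 392 · (28 / 5488) = 2

Interpretation: for a small percentage change in X, the percentage change in Y is approximately 2.00 times as large.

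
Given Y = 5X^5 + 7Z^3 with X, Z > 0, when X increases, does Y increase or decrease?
Y increases

Taking the partial derivative:
∂Y/∂X = 25X^4

∂Y/∂X = 25X^4 > 0 (assuming positive values)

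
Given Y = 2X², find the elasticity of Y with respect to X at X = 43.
Elasticity = 2

Elasticity = (dY/dX) · (X/Y)

dY/dX = 4·X
At X = 43: dY/dX = 172, Y = 3698

Elasticity = 172 · (43 / 3698) = 2

Interpretation: for a small percentage change in X, the percentage change in Y is approximately 2.00 times as large.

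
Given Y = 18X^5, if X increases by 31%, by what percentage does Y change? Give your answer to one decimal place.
285.8%

For Y = 18X^5:
If X → X(1 + 0.31)
Then Y → Y · (1 + 0.31)^5
     ≈ Y · 3.8579

Percentage change = ((1 + 0.31)^5 − 1) × 100% ≈ 285.8%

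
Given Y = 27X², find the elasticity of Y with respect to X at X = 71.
Elasticity = 2

Elasticity = (dY/dX) · (X/Y)

dY/dX = 54·X
At X = 71: dY/dX = 3834, Y = 136107

Elasticity = 3834 · (71 / 136107) = 2

Interpretation: for a small percentage change in X, the percentage change in Y is approximately 2.00 times as large.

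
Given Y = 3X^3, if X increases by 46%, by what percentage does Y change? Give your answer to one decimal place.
211.2%

For Y = 3X^3:
If X → X(1 + 0.46)
Then Y → Y · (1 + 0.46)^3
     ≈ Y · 3.1121

Percentage change = ((1 + 0.46)^3 − 1) × 100% ≈ 211.2%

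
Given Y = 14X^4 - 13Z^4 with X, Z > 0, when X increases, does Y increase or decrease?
Y increases

Taking the partial derivative:
∂Y/∂X = 56X^3

∂Y/∂X = 56X^3 > 0 (assuming positive values)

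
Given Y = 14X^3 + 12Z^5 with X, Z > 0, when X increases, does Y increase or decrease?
Y increases

Taking the partial derivative:
∂Y/∂X = 42X^2

∂Y/∂X = 42X^2 > 0 (assuming positive values)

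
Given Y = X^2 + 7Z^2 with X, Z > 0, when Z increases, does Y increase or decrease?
Y increases

Taking the partial derivative:
∂Y/∂Z = 14Z

∂Y/∂Z = 14Z > 0 (assuming positive values)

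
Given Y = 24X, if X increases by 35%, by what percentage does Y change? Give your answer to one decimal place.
35.0%

For Y = 24X:
If X → X(1 + 0.35)
Then Y → Y · (1 + 0.35)^1
     = Y · 1.3500

Percentage change = ((1 + 0.35)^1 − 1) × 100% = 35.0%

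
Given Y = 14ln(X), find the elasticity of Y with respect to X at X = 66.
Elasticity = 1/ln(66) ≈ 0.2387

Elasticity = (dY/dX) · (X/Y)

dY/dX = 14/X
At X = 66: dY/dX = 7/33, Y = 14·ln(66)

Elasticity = (7/33) · (66 / (14·ln(66))) = 1/ln(66) ≈ 0.2387

Interpretation: for a small percentage change in X, the percentage change in Y is approximately 0.24 times as large.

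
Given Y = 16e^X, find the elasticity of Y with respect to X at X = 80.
Elasticity = 80

Elasticity = (dY/dX) · (X/Y)

dY/dX = 16·e^X
At X = 80: dY/dX = 16·e^80, Y = 16·e^80

Elasticity = (16·e^80) · (80 / (16·e^80)) = 80

Interpretation: for a small percentage change in X, the percentage change in Y is approximately 80.00 times as large.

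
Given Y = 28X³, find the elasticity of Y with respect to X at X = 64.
Elasticity = 3

Elasticity = (dY/dX) · (X/Y)

dY/dX = 84·X²
At X = 64: dY/dX = 344064, Y = 7340032

Elasticity = 344064 · (64 / 7340032) = 3

Interpretation: for a small percentage change in X, the percentage change in Y is approximately 3.00 times as large.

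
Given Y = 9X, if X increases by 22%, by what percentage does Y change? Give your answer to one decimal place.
22.0%

For Y = 9X:
If X → X(1 + 0.22)
Then Y → Y · (1 + 0.22)^1
     = Y · 1.2200

Percentage change = ((1 + 0.22)^1 − 1) × 100% = 22.0%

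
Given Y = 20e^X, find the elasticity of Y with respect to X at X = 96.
Elasticity = 96

Elasticity = (dY/dX) · (X/Y)

dY/dX = 20·e^X
At X = 96: dY/dX = 20·e^96, Y = 20·e^96

Elasticity = (20·e^96) · (96 / (20·e^96)) = 96

Interpretation: for a small percentage change in X, the percentage change in Y is approximately 96.00 times as large.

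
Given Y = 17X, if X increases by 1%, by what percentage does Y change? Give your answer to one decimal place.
1.0%

For Y = 17X:
If X → X(1 + 0.01)
Then Y → Y · (1 + 0.01)^1
     = Y · 1.0100

Percentage change = ((1 + 0.01)^1 − 1) × 100% = 1.0%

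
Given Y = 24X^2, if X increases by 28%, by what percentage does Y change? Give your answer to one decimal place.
63.8%

For Y = 24X^2:
If X → X(1 + 0.28)
Then Y → Y · (1 + 0.28)^2
     = Y · 1.6384

Percentage change = ((1 + 0.28)^2 − 1) × 100% ≈ 63.8%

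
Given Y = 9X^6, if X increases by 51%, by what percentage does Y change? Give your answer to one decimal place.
1085.4%

For Y = 9X^6:
If X → X(1 + 0.51)
Then Y → Y · (1 + 0.51)^6
     ≈ Y · 11.8539

Percentage change = ((1 + 0.51)^6 − 1) × 100% ≈ 1085.4%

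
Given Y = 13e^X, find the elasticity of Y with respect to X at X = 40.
Elasticity = 40

Elasticity = (dY/dX) · (X/Y)

dY/dX = 13·e^X
At X = 40: dY/dX = 13·e^40, Y = 13·e^40

Elasticity = (13·e^40) · (40 / (13·e^40)) = 40

Interpretation: for a small percentage change in X, the percentage change in Y is approximately 40.00 times as large.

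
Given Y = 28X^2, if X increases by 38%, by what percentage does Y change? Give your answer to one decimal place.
90.4%

For Y = 28X^2:
If X → X(1 + 0.38)
Then Y → Y · (1 + 0.38)^2
     = Y · 1.9044

Percentage change = ((1 + 0.38)^2 − 1) × 100% ≈ 90.4%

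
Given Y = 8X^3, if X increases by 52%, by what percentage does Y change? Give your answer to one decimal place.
251.2%

For Y = 8X^3:
If X → X(1 + 0.52)
Then Y → Y · (1 + 0.52)^3
     ≈ Y · 3.5118

Percentage change = ((1 + 0.52)^3 − 1) × 100% ≈ 251.2%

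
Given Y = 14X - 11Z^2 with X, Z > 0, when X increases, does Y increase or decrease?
Y increases

Taking the partial derivative:
∂Y/∂X = 14

∂Y/∂X = 14 > 0 (assuming positive values)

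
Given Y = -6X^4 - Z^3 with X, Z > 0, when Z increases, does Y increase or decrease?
Y decreases

Taking the partial derivative:
∂Y/∂Z = -3Z^2

∂Y/∂Z = -3Z^2 < 0 (assuming positive values)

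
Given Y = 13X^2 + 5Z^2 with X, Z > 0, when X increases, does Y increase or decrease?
Y increases

Taking the partial derivative:
∂Y/∂X = 26X

∂Y/∂X = 26X > 0 (assuming positive values)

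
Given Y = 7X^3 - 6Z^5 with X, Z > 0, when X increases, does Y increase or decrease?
Y increases

Taking the partial derivative:
∂Y/∂X = 21X^2

∂Y/∂X = 21X^2 > 0 (assuming positive values)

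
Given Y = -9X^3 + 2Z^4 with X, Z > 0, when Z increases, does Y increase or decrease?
Y increases

Taking the partial derivative:
∂Y/∂Z = 8Z^3

∂Y/∂Z = 8Z^3 > 0 (assuming positive values)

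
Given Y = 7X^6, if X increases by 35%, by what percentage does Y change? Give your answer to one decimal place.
505.3%

For Y = 7X^6:
If X → X(1 + 0.35)
Then Y → Y · (1 + 0.35)^6
     ≈ Y · 6.0534

Percentage change = ((1 + 0.35)^6 − 1) × 100% ≈ 505.3%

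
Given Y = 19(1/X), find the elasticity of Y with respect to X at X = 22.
Elasticity = -1

Elasticity = (dY/dX) · (X/Y)

dY/dX = -19/X²
At X = 22: dY/dX = -19/484, Y = 19/22

Elasticity = (-19/484) · (22 / (19/22)) = -1

Interpretation: for a small percentage change in X, the percentage change in Y is approximately -1.00 times as large.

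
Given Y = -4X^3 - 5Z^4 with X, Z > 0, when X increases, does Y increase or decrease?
Y decreases

Taking the partial derivative:
∂Y/∂X = -12X^2

∂Y/∂X = -12X^2 < 0 (assuming positive values)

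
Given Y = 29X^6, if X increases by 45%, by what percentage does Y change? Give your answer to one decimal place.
829.4%

For Y = 29X^6:
If X → X(1 + 0.45)
Then Y → Y · (1 + 0.45)^6
     ≈ Y · 9.2941

Percentage change = ((1 + 0.45)^6 − 1) × 100% ≈ 829.4%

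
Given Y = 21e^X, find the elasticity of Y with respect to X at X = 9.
Elasticity = 9

Elasticity = (dY/dX) · (X/Y)

dY/dX = 21·e^X
At X = 9: dY/dX = 21·e^9, Y = 21·e^9

Elasticity = (21·e^9) · (9 / (21·e^9)) = 9

Interpretation: for a small percentage change in X, the percentage change in Y is approximately 9.00 times as large.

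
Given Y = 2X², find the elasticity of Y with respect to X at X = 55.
Elasticity = 2

Elasticity = (dY/dX) · (X/Y)

dY/dX = 4·X
At X = 55: dY/dX = 220, Y = 6050

Elasticity = 220 · (55 / 6050) = 2

Interpretation: for a small percentage change in X, the percentage change in Y is approximately 2.00 times as large.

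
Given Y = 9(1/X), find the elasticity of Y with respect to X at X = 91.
Elasticity = -1

Elasticity = (dY/dX) · (X/Y)

dY/dX = -9/X²
At X = 91: dY/dX = -9/8281, Y = 9/91

Elasticity = (-9/8281) · (91 / (9/91)) = -1

Interpretation: for a small percentage change in X, the percentage change in Y is approximately -1.00 times as large.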